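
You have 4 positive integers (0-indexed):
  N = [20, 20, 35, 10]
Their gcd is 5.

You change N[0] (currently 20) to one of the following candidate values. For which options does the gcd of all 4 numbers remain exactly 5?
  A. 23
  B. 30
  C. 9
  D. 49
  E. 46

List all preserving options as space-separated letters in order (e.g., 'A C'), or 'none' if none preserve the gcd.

Answer: B

Derivation:
Old gcd = 5; gcd of others (without N[0]) = 5
New gcd for candidate v: gcd(5, v). Preserves old gcd iff gcd(5, v) = 5.
  Option A: v=23, gcd(5,23)=1 -> changes
  Option B: v=30, gcd(5,30)=5 -> preserves
  Option C: v=9, gcd(5,9)=1 -> changes
  Option D: v=49, gcd(5,49)=1 -> changes
  Option E: v=46, gcd(5,46)=1 -> changes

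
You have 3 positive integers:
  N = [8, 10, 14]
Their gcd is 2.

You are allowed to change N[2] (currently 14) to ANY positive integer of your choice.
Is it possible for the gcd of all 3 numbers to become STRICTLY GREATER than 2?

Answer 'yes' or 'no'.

Current gcd = 2
gcd of all OTHER numbers (without N[2]=14): gcd([8, 10]) = 2
The new gcd after any change is gcd(2, new_value).
This can be at most 2.
Since 2 = old gcd 2, the gcd can only stay the same or decrease.

Answer: no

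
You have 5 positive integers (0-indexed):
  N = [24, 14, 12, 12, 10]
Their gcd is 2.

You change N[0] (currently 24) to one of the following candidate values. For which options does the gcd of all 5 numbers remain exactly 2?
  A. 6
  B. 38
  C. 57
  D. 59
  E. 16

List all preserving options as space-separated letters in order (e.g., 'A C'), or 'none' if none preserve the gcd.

Old gcd = 2; gcd of others (without N[0]) = 2
New gcd for candidate v: gcd(2, v). Preserves old gcd iff gcd(2, v) = 2.
  Option A: v=6, gcd(2,6)=2 -> preserves
  Option B: v=38, gcd(2,38)=2 -> preserves
  Option C: v=57, gcd(2,57)=1 -> changes
  Option D: v=59, gcd(2,59)=1 -> changes
  Option E: v=16, gcd(2,16)=2 -> preserves

Answer: A B E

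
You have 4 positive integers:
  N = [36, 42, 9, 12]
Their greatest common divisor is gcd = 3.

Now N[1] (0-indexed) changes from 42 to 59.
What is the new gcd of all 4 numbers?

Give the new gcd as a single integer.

Answer: 1

Derivation:
Numbers: [36, 42, 9, 12], gcd = 3
Change: index 1, 42 -> 59
gcd of the OTHER numbers (without index 1): gcd([36, 9, 12]) = 3
New gcd = gcd(g_others, new_val) = gcd(3, 59) = 1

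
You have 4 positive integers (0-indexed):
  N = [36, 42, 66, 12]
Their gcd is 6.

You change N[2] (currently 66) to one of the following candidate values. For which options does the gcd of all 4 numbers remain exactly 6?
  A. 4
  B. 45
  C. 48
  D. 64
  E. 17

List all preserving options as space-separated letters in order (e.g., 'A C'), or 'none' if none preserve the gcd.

Answer: C

Derivation:
Old gcd = 6; gcd of others (without N[2]) = 6
New gcd for candidate v: gcd(6, v). Preserves old gcd iff gcd(6, v) = 6.
  Option A: v=4, gcd(6,4)=2 -> changes
  Option B: v=45, gcd(6,45)=3 -> changes
  Option C: v=48, gcd(6,48)=6 -> preserves
  Option D: v=64, gcd(6,64)=2 -> changes
  Option E: v=17, gcd(6,17)=1 -> changes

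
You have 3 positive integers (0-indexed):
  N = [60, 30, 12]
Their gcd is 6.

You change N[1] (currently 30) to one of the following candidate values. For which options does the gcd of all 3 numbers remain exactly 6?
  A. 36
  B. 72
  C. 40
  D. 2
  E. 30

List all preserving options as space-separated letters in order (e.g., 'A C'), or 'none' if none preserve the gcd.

Answer: E

Derivation:
Old gcd = 6; gcd of others (without N[1]) = 12
New gcd for candidate v: gcd(12, v). Preserves old gcd iff gcd(12, v) = 6.
  Option A: v=36, gcd(12,36)=12 -> changes
  Option B: v=72, gcd(12,72)=12 -> changes
  Option C: v=40, gcd(12,40)=4 -> changes
  Option D: v=2, gcd(12,2)=2 -> changes
  Option E: v=30, gcd(12,30)=6 -> preserves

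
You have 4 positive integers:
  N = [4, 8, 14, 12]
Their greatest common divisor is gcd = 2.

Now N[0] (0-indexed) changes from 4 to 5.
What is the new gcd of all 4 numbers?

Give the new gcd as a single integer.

Numbers: [4, 8, 14, 12], gcd = 2
Change: index 0, 4 -> 5
gcd of the OTHER numbers (without index 0): gcd([8, 14, 12]) = 2
New gcd = gcd(g_others, new_val) = gcd(2, 5) = 1

Answer: 1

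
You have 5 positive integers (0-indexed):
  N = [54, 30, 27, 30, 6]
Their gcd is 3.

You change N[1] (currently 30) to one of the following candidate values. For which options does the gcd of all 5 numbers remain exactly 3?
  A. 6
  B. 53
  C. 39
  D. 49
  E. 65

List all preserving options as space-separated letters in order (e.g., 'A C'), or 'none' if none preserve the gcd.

Old gcd = 3; gcd of others (without N[1]) = 3
New gcd for candidate v: gcd(3, v). Preserves old gcd iff gcd(3, v) = 3.
  Option A: v=6, gcd(3,6)=3 -> preserves
  Option B: v=53, gcd(3,53)=1 -> changes
  Option C: v=39, gcd(3,39)=3 -> preserves
  Option D: v=49, gcd(3,49)=1 -> changes
  Option E: v=65, gcd(3,65)=1 -> changes

Answer: A C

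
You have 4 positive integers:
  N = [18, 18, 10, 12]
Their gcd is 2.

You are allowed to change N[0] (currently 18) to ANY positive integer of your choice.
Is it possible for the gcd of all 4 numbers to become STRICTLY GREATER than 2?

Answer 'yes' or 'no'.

Answer: no

Derivation:
Current gcd = 2
gcd of all OTHER numbers (without N[0]=18): gcd([18, 10, 12]) = 2
The new gcd after any change is gcd(2, new_value).
This can be at most 2.
Since 2 = old gcd 2, the gcd can only stay the same or decrease.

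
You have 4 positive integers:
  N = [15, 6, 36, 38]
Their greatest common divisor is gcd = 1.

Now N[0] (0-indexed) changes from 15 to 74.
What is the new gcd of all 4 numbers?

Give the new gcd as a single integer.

Answer: 2

Derivation:
Numbers: [15, 6, 36, 38], gcd = 1
Change: index 0, 15 -> 74
gcd of the OTHER numbers (without index 0): gcd([6, 36, 38]) = 2
New gcd = gcd(g_others, new_val) = gcd(2, 74) = 2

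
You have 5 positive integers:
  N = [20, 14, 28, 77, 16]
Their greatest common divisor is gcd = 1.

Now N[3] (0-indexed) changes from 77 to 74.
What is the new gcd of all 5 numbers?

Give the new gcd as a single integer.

Answer: 2

Derivation:
Numbers: [20, 14, 28, 77, 16], gcd = 1
Change: index 3, 77 -> 74
gcd of the OTHER numbers (without index 3): gcd([20, 14, 28, 16]) = 2
New gcd = gcd(g_others, new_val) = gcd(2, 74) = 2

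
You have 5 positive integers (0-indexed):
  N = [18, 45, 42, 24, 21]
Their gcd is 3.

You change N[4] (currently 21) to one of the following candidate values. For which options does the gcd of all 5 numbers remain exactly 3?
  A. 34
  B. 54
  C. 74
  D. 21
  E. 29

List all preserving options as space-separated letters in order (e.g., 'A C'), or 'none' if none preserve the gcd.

Old gcd = 3; gcd of others (without N[4]) = 3
New gcd for candidate v: gcd(3, v). Preserves old gcd iff gcd(3, v) = 3.
  Option A: v=34, gcd(3,34)=1 -> changes
  Option B: v=54, gcd(3,54)=3 -> preserves
  Option C: v=74, gcd(3,74)=1 -> changes
  Option D: v=21, gcd(3,21)=3 -> preserves
  Option E: v=29, gcd(3,29)=1 -> changes

Answer: B D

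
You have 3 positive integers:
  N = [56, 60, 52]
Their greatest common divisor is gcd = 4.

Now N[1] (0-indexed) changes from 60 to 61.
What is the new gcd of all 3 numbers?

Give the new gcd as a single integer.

Numbers: [56, 60, 52], gcd = 4
Change: index 1, 60 -> 61
gcd of the OTHER numbers (without index 1): gcd([56, 52]) = 4
New gcd = gcd(g_others, new_val) = gcd(4, 61) = 1

Answer: 1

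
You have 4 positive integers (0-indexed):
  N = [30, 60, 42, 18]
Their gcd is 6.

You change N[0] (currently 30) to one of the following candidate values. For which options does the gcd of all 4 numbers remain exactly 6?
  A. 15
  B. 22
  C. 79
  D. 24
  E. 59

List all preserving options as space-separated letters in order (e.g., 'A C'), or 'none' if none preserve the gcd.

Old gcd = 6; gcd of others (without N[0]) = 6
New gcd for candidate v: gcd(6, v). Preserves old gcd iff gcd(6, v) = 6.
  Option A: v=15, gcd(6,15)=3 -> changes
  Option B: v=22, gcd(6,22)=2 -> changes
  Option C: v=79, gcd(6,79)=1 -> changes
  Option D: v=24, gcd(6,24)=6 -> preserves
  Option E: v=59, gcd(6,59)=1 -> changes

Answer: D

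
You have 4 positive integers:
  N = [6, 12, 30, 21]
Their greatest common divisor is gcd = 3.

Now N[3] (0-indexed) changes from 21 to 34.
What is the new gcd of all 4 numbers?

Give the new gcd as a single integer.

Numbers: [6, 12, 30, 21], gcd = 3
Change: index 3, 21 -> 34
gcd of the OTHER numbers (without index 3): gcd([6, 12, 30]) = 6
New gcd = gcd(g_others, new_val) = gcd(6, 34) = 2

Answer: 2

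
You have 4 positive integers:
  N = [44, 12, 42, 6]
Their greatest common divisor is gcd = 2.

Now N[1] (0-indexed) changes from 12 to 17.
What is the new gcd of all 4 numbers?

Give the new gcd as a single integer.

Numbers: [44, 12, 42, 6], gcd = 2
Change: index 1, 12 -> 17
gcd of the OTHER numbers (without index 1): gcd([44, 42, 6]) = 2
New gcd = gcd(g_others, new_val) = gcd(2, 17) = 1

Answer: 1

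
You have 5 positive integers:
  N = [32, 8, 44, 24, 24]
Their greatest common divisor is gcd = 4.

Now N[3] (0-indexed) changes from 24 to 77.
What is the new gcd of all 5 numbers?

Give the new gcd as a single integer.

Numbers: [32, 8, 44, 24, 24], gcd = 4
Change: index 3, 24 -> 77
gcd of the OTHER numbers (without index 3): gcd([32, 8, 44, 24]) = 4
New gcd = gcd(g_others, new_val) = gcd(4, 77) = 1

Answer: 1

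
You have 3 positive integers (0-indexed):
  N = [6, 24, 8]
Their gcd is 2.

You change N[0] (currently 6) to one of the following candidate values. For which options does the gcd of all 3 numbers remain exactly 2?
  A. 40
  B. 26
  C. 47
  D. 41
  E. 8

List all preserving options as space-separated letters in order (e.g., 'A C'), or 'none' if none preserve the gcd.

Old gcd = 2; gcd of others (without N[0]) = 8
New gcd for candidate v: gcd(8, v). Preserves old gcd iff gcd(8, v) = 2.
  Option A: v=40, gcd(8,40)=8 -> changes
  Option B: v=26, gcd(8,26)=2 -> preserves
  Option C: v=47, gcd(8,47)=1 -> changes
  Option D: v=41, gcd(8,41)=1 -> changes
  Option E: v=8, gcd(8,8)=8 -> changes

Answer: B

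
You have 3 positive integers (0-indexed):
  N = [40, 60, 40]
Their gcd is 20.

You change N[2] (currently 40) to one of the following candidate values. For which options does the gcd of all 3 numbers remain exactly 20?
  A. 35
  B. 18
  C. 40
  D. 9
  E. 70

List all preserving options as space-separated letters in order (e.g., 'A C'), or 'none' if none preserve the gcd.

Old gcd = 20; gcd of others (without N[2]) = 20
New gcd for candidate v: gcd(20, v). Preserves old gcd iff gcd(20, v) = 20.
  Option A: v=35, gcd(20,35)=5 -> changes
  Option B: v=18, gcd(20,18)=2 -> changes
  Option C: v=40, gcd(20,40)=20 -> preserves
  Option D: v=9, gcd(20,9)=1 -> changes
  Option E: v=70, gcd(20,70)=10 -> changes

Answer: C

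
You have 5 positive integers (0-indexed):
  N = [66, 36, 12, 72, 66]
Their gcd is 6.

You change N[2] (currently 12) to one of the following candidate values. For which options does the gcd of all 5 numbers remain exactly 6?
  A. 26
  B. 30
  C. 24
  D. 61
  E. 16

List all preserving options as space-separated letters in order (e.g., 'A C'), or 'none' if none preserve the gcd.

Old gcd = 6; gcd of others (without N[2]) = 6
New gcd for candidate v: gcd(6, v). Preserves old gcd iff gcd(6, v) = 6.
  Option A: v=26, gcd(6,26)=2 -> changes
  Option B: v=30, gcd(6,30)=6 -> preserves
  Option C: v=24, gcd(6,24)=6 -> preserves
  Option D: v=61, gcd(6,61)=1 -> changes
  Option E: v=16, gcd(6,16)=2 -> changes

Answer: B C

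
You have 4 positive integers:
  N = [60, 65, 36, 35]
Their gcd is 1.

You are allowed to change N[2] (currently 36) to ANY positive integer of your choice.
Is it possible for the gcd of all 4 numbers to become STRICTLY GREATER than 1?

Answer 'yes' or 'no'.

Current gcd = 1
gcd of all OTHER numbers (without N[2]=36): gcd([60, 65, 35]) = 5
The new gcd after any change is gcd(5, new_value).
This can be at most 5.
Since 5 > old gcd 1, the gcd CAN increase (e.g., set N[2] = 5).

Answer: yes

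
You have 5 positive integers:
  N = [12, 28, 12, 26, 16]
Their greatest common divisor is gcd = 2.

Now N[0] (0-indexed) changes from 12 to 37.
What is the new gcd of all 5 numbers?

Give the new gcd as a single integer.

Numbers: [12, 28, 12, 26, 16], gcd = 2
Change: index 0, 12 -> 37
gcd of the OTHER numbers (without index 0): gcd([28, 12, 26, 16]) = 2
New gcd = gcd(g_others, new_val) = gcd(2, 37) = 1

Answer: 1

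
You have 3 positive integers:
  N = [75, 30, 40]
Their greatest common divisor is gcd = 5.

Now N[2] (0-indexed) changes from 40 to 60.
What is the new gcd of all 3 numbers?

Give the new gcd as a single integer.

Answer: 15

Derivation:
Numbers: [75, 30, 40], gcd = 5
Change: index 2, 40 -> 60
gcd of the OTHER numbers (without index 2): gcd([75, 30]) = 15
New gcd = gcd(g_others, new_val) = gcd(15, 60) = 15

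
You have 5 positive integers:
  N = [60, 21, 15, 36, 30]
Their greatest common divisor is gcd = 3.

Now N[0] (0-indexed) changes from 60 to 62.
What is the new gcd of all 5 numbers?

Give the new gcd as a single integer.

Answer: 1

Derivation:
Numbers: [60, 21, 15, 36, 30], gcd = 3
Change: index 0, 60 -> 62
gcd of the OTHER numbers (without index 0): gcd([21, 15, 36, 30]) = 3
New gcd = gcd(g_others, new_val) = gcd(3, 62) = 1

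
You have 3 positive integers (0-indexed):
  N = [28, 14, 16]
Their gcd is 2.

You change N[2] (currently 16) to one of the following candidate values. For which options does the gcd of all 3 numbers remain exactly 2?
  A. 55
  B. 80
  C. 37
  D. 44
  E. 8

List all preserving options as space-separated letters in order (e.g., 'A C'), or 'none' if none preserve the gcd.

Answer: B D E

Derivation:
Old gcd = 2; gcd of others (without N[2]) = 14
New gcd for candidate v: gcd(14, v). Preserves old gcd iff gcd(14, v) = 2.
  Option A: v=55, gcd(14,55)=1 -> changes
  Option B: v=80, gcd(14,80)=2 -> preserves
  Option C: v=37, gcd(14,37)=1 -> changes
  Option D: v=44, gcd(14,44)=2 -> preserves
  Option E: v=8, gcd(14,8)=2 -> preserves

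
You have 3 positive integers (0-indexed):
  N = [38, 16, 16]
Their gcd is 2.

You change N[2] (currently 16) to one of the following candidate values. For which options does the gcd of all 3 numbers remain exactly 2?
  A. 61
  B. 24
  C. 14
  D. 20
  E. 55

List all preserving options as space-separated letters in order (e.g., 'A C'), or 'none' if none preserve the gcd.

Old gcd = 2; gcd of others (without N[2]) = 2
New gcd for candidate v: gcd(2, v). Preserves old gcd iff gcd(2, v) = 2.
  Option A: v=61, gcd(2,61)=1 -> changes
  Option B: v=24, gcd(2,24)=2 -> preserves
  Option C: v=14, gcd(2,14)=2 -> preserves
  Option D: v=20, gcd(2,20)=2 -> preserves
  Option E: v=55, gcd(2,55)=1 -> changes

Answer: B C D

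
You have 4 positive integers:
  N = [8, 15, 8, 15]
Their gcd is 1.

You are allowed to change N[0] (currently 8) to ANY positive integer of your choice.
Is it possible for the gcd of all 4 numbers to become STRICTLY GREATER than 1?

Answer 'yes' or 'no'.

Answer: no

Derivation:
Current gcd = 1
gcd of all OTHER numbers (without N[0]=8): gcd([15, 8, 15]) = 1
The new gcd after any change is gcd(1, new_value).
This can be at most 1.
Since 1 = old gcd 1, the gcd can only stay the same or decrease.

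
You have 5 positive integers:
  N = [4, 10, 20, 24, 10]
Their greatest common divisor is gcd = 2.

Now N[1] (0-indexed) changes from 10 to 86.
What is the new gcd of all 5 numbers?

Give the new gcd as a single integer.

Answer: 2

Derivation:
Numbers: [4, 10, 20, 24, 10], gcd = 2
Change: index 1, 10 -> 86
gcd of the OTHER numbers (without index 1): gcd([4, 20, 24, 10]) = 2
New gcd = gcd(g_others, new_val) = gcd(2, 86) = 2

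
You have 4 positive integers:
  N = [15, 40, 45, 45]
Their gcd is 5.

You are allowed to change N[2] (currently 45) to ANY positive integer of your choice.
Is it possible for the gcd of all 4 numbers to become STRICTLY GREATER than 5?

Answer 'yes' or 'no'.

Current gcd = 5
gcd of all OTHER numbers (without N[2]=45): gcd([15, 40, 45]) = 5
The new gcd after any change is gcd(5, new_value).
This can be at most 5.
Since 5 = old gcd 5, the gcd can only stay the same or decrease.

Answer: no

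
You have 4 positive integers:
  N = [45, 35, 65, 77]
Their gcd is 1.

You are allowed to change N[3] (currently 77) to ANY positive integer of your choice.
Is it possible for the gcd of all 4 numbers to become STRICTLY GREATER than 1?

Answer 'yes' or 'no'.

Answer: yes

Derivation:
Current gcd = 1
gcd of all OTHER numbers (without N[3]=77): gcd([45, 35, 65]) = 5
The new gcd after any change is gcd(5, new_value).
This can be at most 5.
Since 5 > old gcd 1, the gcd CAN increase (e.g., set N[3] = 5).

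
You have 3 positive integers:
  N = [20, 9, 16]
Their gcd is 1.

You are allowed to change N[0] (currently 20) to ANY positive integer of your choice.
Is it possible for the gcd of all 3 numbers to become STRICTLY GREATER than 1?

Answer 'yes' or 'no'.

Current gcd = 1
gcd of all OTHER numbers (without N[0]=20): gcd([9, 16]) = 1
The new gcd after any change is gcd(1, new_value).
This can be at most 1.
Since 1 = old gcd 1, the gcd can only stay the same or decrease.

Answer: no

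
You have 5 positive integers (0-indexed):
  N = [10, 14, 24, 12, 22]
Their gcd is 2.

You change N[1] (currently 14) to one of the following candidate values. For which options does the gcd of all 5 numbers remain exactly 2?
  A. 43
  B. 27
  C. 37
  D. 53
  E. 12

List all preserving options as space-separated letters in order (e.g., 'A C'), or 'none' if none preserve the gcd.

Old gcd = 2; gcd of others (without N[1]) = 2
New gcd for candidate v: gcd(2, v). Preserves old gcd iff gcd(2, v) = 2.
  Option A: v=43, gcd(2,43)=1 -> changes
  Option B: v=27, gcd(2,27)=1 -> changes
  Option C: v=37, gcd(2,37)=1 -> changes
  Option D: v=53, gcd(2,53)=1 -> changes
  Option E: v=12, gcd(2,12)=2 -> preserves

Answer: E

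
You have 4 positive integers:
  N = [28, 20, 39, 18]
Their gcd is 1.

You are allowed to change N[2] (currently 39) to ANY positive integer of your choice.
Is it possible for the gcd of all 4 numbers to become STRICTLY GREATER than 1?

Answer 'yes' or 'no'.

Answer: yes

Derivation:
Current gcd = 1
gcd of all OTHER numbers (without N[2]=39): gcd([28, 20, 18]) = 2
The new gcd after any change is gcd(2, new_value).
This can be at most 2.
Since 2 > old gcd 1, the gcd CAN increase (e.g., set N[2] = 2).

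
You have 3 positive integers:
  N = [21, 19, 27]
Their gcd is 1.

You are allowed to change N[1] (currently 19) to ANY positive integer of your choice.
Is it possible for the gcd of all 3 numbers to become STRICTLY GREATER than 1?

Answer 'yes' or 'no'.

Answer: yes

Derivation:
Current gcd = 1
gcd of all OTHER numbers (without N[1]=19): gcd([21, 27]) = 3
The new gcd after any change is gcd(3, new_value).
This can be at most 3.
Since 3 > old gcd 1, the gcd CAN increase (e.g., set N[1] = 3).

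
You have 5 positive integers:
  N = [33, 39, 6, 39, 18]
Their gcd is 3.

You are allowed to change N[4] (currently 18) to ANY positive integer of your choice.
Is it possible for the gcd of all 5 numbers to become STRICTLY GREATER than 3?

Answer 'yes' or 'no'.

Answer: no

Derivation:
Current gcd = 3
gcd of all OTHER numbers (without N[4]=18): gcd([33, 39, 6, 39]) = 3
The new gcd after any change is gcd(3, new_value).
This can be at most 3.
Since 3 = old gcd 3, the gcd can only stay the same or decrease.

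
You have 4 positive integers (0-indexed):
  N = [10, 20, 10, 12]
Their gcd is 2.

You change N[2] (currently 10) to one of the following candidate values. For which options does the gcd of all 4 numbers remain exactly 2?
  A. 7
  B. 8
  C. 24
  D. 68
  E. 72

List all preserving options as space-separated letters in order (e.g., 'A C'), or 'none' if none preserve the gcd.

Answer: B C D E

Derivation:
Old gcd = 2; gcd of others (without N[2]) = 2
New gcd for candidate v: gcd(2, v). Preserves old gcd iff gcd(2, v) = 2.
  Option A: v=7, gcd(2,7)=1 -> changes
  Option B: v=8, gcd(2,8)=2 -> preserves
  Option C: v=24, gcd(2,24)=2 -> preserves
  Option D: v=68, gcd(2,68)=2 -> preserves
  Option E: v=72, gcd(2,72)=2 -> preserves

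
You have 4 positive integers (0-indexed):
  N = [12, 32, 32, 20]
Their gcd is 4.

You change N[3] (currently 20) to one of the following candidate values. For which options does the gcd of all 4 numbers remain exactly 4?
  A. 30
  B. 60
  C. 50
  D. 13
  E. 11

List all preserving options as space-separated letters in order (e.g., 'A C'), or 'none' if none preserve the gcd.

Answer: B

Derivation:
Old gcd = 4; gcd of others (without N[3]) = 4
New gcd for candidate v: gcd(4, v). Preserves old gcd iff gcd(4, v) = 4.
  Option A: v=30, gcd(4,30)=2 -> changes
  Option B: v=60, gcd(4,60)=4 -> preserves
  Option C: v=50, gcd(4,50)=2 -> changes
  Option D: v=13, gcd(4,13)=1 -> changes
  Option E: v=11, gcd(4,11)=1 -> changes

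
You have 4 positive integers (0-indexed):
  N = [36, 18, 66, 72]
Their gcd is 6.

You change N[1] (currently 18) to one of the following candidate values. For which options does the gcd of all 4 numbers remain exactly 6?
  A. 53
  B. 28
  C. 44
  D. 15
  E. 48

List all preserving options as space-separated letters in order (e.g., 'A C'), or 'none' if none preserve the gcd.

Old gcd = 6; gcd of others (without N[1]) = 6
New gcd for candidate v: gcd(6, v). Preserves old gcd iff gcd(6, v) = 6.
  Option A: v=53, gcd(6,53)=1 -> changes
  Option B: v=28, gcd(6,28)=2 -> changes
  Option C: v=44, gcd(6,44)=2 -> changes
  Option D: v=15, gcd(6,15)=3 -> changes
  Option E: v=48, gcd(6,48)=6 -> preserves

Answer: E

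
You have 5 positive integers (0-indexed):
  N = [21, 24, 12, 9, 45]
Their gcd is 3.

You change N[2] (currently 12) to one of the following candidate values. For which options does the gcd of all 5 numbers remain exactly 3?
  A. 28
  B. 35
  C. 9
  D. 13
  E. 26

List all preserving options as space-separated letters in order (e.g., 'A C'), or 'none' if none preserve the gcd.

Answer: C

Derivation:
Old gcd = 3; gcd of others (without N[2]) = 3
New gcd for candidate v: gcd(3, v). Preserves old gcd iff gcd(3, v) = 3.
  Option A: v=28, gcd(3,28)=1 -> changes
  Option B: v=35, gcd(3,35)=1 -> changes
  Option C: v=9, gcd(3,9)=3 -> preserves
  Option D: v=13, gcd(3,13)=1 -> changes
  Option E: v=26, gcd(3,26)=1 -> changes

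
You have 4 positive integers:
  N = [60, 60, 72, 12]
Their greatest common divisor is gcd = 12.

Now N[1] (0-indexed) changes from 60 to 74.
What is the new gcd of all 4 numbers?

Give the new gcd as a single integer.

Answer: 2

Derivation:
Numbers: [60, 60, 72, 12], gcd = 12
Change: index 1, 60 -> 74
gcd of the OTHER numbers (without index 1): gcd([60, 72, 12]) = 12
New gcd = gcd(g_others, new_val) = gcd(12, 74) = 2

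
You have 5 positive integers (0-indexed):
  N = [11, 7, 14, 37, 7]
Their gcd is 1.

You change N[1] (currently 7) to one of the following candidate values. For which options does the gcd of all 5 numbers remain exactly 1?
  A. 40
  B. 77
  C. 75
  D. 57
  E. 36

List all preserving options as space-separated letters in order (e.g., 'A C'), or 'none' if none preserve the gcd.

Old gcd = 1; gcd of others (without N[1]) = 1
New gcd for candidate v: gcd(1, v). Preserves old gcd iff gcd(1, v) = 1.
  Option A: v=40, gcd(1,40)=1 -> preserves
  Option B: v=77, gcd(1,77)=1 -> preserves
  Option C: v=75, gcd(1,75)=1 -> preserves
  Option D: v=57, gcd(1,57)=1 -> preserves
  Option E: v=36, gcd(1,36)=1 -> preserves

Answer: A B C D E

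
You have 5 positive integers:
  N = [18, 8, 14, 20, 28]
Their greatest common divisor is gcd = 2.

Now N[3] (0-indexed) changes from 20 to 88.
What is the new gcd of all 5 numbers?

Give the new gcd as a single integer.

Answer: 2

Derivation:
Numbers: [18, 8, 14, 20, 28], gcd = 2
Change: index 3, 20 -> 88
gcd of the OTHER numbers (without index 3): gcd([18, 8, 14, 28]) = 2
New gcd = gcd(g_others, new_val) = gcd(2, 88) = 2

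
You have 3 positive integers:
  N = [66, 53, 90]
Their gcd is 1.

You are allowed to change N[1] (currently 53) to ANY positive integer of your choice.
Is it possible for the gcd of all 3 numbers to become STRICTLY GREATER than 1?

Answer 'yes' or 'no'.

Current gcd = 1
gcd of all OTHER numbers (without N[1]=53): gcd([66, 90]) = 6
The new gcd after any change is gcd(6, new_value).
This can be at most 6.
Since 6 > old gcd 1, the gcd CAN increase (e.g., set N[1] = 6).

Answer: yes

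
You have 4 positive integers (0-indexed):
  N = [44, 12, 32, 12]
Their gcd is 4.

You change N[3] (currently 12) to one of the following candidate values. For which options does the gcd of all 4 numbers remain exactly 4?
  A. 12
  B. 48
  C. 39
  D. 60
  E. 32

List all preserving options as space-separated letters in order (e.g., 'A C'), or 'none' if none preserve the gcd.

Answer: A B D E

Derivation:
Old gcd = 4; gcd of others (without N[3]) = 4
New gcd for candidate v: gcd(4, v). Preserves old gcd iff gcd(4, v) = 4.
  Option A: v=12, gcd(4,12)=4 -> preserves
  Option B: v=48, gcd(4,48)=4 -> preserves
  Option C: v=39, gcd(4,39)=1 -> changes
  Option D: v=60, gcd(4,60)=4 -> preserves
  Option E: v=32, gcd(4,32)=4 -> preserves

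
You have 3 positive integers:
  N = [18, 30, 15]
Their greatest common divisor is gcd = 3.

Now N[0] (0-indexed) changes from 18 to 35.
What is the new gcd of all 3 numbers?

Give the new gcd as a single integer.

Answer: 5

Derivation:
Numbers: [18, 30, 15], gcd = 3
Change: index 0, 18 -> 35
gcd of the OTHER numbers (without index 0): gcd([30, 15]) = 15
New gcd = gcd(g_others, new_val) = gcd(15, 35) = 5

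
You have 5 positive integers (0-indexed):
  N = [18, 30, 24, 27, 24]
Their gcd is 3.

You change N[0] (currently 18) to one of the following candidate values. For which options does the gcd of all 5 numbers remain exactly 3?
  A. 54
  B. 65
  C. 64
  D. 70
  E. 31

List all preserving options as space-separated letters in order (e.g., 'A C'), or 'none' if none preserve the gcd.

Answer: A

Derivation:
Old gcd = 3; gcd of others (without N[0]) = 3
New gcd for candidate v: gcd(3, v). Preserves old gcd iff gcd(3, v) = 3.
  Option A: v=54, gcd(3,54)=3 -> preserves
  Option B: v=65, gcd(3,65)=1 -> changes
  Option C: v=64, gcd(3,64)=1 -> changes
  Option D: v=70, gcd(3,70)=1 -> changes
  Option E: v=31, gcd(3,31)=1 -> changes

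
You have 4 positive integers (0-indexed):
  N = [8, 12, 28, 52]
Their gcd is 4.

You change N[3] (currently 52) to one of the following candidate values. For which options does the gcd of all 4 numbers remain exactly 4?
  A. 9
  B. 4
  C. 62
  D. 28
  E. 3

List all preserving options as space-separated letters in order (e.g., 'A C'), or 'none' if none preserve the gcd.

Old gcd = 4; gcd of others (without N[3]) = 4
New gcd for candidate v: gcd(4, v). Preserves old gcd iff gcd(4, v) = 4.
  Option A: v=9, gcd(4,9)=1 -> changes
  Option B: v=4, gcd(4,4)=4 -> preserves
  Option C: v=62, gcd(4,62)=2 -> changes
  Option D: v=28, gcd(4,28)=4 -> preserves
  Option E: v=3, gcd(4,3)=1 -> changes

Answer: B D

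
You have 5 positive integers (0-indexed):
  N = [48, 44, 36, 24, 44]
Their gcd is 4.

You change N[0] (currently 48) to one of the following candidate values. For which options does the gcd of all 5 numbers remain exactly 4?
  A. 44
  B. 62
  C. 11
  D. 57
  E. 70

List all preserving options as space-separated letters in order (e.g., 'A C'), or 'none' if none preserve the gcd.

Answer: A

Derivation:
Old gcd = 4; gcd of others (without N[0]) = 4
New gcd for candidate v: gcd(4, v). Preserves old gcd iff gcd(4, v) = 4.
  Option A: v=44, gcd(4,44)=4 -> preserves
  Option B: v=62, gcd(4,62)=2 -> changes
  Option C: v=11, gcd(4,11)=1 -> changes
  Option D: v=57, gcd(4,57)=1 -> changes
  Option E: v=70, gcd(4,70)=2 -> changes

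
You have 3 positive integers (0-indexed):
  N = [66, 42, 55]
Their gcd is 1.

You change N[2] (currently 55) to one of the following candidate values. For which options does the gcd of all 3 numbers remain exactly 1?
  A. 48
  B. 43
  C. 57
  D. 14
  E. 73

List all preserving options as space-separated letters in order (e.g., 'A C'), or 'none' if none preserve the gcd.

Old gcd = 1; gcd of others (without N[2]) = 6
New gcd for candidate v: gcd(6, v). Preserves old gcd iff gcd(6, v) = 1.
  Option A: v=48, gcd(6,48)=6 -> changes
  Option B: v=43, gcd(6,43)=1 -> preserves
  Option C: v=57, gcd(6,57)=3 -> changes
  Option D: v=14, gcd(6,14)=2 -> changes
  Option E: v=73, gcd(6,73)=1 -> preserves

Answer: B E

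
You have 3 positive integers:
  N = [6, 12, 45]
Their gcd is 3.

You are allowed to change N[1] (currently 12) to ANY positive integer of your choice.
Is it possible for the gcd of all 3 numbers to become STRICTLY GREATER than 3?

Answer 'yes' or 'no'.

Answer: no

Derivation:
Current gcd = 3
gcd of all OTHER numbers (without N[1]=12): gcd([6, 45]) = 3
The new gcd after any change is gcd(3, new_value).
This can be at most 3.
Since 3 = old gcd 3, the gcd can only stay the same or decrease.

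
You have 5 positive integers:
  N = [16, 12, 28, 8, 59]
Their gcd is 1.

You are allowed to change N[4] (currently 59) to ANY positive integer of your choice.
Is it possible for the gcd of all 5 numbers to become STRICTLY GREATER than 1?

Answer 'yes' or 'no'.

Current gcd = 1
gcd of all OTHER numbers (without N[4]=59): gcd([16, 12, 28, 8]) = 4
The new gcd after any change is gcd(4, new_value).
This can be at most 4.
Since 4 > old gcd 1, the gcd CAN increase (e.g., set N[4] = 4).

Answer: yes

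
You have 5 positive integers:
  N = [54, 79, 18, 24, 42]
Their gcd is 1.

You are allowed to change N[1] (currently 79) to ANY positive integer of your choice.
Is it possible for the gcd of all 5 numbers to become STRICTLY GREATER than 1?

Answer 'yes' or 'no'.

Current gcd = 1
gcd of all OTHER numbers (without N[1]=79): gcd([54, 18, 24, 42]) = 6
The new gcd after any change is gcd(6, new_value).
This can be at most 6.
Since 6 > old gcd 1, the gcd CAN increase (e.g., set N[1] = 6).

Answer: yes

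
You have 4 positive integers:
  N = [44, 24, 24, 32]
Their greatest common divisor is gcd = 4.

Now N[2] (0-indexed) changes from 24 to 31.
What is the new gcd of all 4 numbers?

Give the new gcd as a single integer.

Answer: 1

Derivation:
Numbers: [44, 24, 24, 32], gcd = 4
Change: index 2, 24 -> 31
gcd of the OTHER numbers (without index 2): gcd([44, 24, 32]) = 4
New gcd = gcd(g_others, new_val) = gcd(4, 31) = 1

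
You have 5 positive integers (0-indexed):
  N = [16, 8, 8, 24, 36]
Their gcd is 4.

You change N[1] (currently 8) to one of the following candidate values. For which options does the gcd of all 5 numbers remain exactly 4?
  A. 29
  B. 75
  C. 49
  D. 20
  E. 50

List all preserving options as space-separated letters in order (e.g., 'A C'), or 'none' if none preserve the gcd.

Old gcd = 4; gcd of others (without N[1]) = 4
New gcd for candidate v: gcd(4, v). Preserves old gcd iff gcd(4, v) = 4.
  Option A: v=29, gcd(4,29)=1 -> changes
  Option B: v=75, gcd(4,75)=1 -> changes
  Option C: v=49, gcd(4,49)=1 -> changes
  Option D: v=20, gcd(4,20)=4 -> preserves
  Option E: v=50, gcd(4,50)=2 -> changes

Answer: D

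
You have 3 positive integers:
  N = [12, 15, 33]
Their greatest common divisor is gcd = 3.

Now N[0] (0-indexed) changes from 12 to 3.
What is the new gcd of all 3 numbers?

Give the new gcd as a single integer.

Answer: 3

Derivation:
Numbers: [12, 15, 33], gcd = 3
Change: index 0, 12 -> 3
gcd of the OTHER numbers (without index 0): gcd([15, 33]) = 3
New gcd = gcd(g_others, new_val) = gcd(3, 3) = 3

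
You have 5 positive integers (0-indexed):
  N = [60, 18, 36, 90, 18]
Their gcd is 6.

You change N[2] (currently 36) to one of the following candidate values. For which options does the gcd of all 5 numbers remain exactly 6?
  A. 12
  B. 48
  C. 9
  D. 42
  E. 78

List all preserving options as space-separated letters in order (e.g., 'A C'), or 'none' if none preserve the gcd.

Answer: A B D E

Derivation:
Old gcd = 6; gcd of others (without N[2]) = 6
New gcd for candidate v: gcd(6, v). Preserves old gcd iff gcd(6, v) = 6.
  Option A: v=12, gcd(6,12)=6 -> preserves
  Option B: v=48, gcd(6,48)=6 -> preserves
  Option C: v=9, gcd(6,9)=3 -> changes
  Option D: v=42, gcd(6,42)=6 -> preserves
  Option E: v=78, gcd(6,78)=6 -> preserves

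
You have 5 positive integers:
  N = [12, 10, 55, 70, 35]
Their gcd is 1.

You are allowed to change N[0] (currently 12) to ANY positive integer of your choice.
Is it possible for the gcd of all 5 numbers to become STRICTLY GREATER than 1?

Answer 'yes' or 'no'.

Current gcd = 1
gcd of all OTHER numbers (without N[0]=12): gcd([10, 55, 70, 35]) = 5
The new gcd after any change is gcd(5, new_value).
This can be at most 5.
Since 5 > old gcd 1, the gcd CAN increase (e.g., set N[0] = 5).

Answer: yes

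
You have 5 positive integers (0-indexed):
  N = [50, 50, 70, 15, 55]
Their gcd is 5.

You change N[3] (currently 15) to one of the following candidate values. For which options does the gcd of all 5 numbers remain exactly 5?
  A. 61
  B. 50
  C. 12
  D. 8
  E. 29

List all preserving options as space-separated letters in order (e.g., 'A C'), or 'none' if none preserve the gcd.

Answer: B

Derivation:
Old gcd = 5; gcd of others (without N[3]) = 5
New gcd for candidate v: gcd(5, v). Preserves old gcd iff gcd(5, v) = 5.
  Option A: v=61, gcd(5,61)=1 -> changes
  Option B: v=50, gcd(5,50)=5 -> preserves
  Option C: v=12, gcd(5,12)=1 -> changes
  Option D: v=8, gcd(5,8)=1 -> changes
  Option E: v=29, gcd(5,29)=1 -> changes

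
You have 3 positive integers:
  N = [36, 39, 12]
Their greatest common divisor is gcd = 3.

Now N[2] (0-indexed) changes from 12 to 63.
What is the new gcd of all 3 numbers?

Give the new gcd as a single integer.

Numbers: [36, 39, 12], gcd = 3
Change: index 2, 12 -> 63
gcd of the OTHER numbers (without index 2): gcd([36, 39]) = 3
New gcd = gcd(g_others, new_val) = gcd(3, 63) = 3

Answer: 3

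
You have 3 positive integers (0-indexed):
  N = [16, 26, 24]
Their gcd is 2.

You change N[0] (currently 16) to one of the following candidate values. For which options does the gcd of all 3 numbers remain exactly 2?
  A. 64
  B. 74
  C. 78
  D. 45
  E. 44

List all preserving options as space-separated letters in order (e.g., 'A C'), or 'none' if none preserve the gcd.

Old gcd = 2; gcd of others (without N[0]) = 2
New gcd for candidate v: gcd(2, v). Preserves old gcd iff gcd(2, v) = 2.
  Option A: v=64, gcd(2,64)=2 -> preserves
  Option B: v=74, gcd(2,74)=2 -> preserves
  Option C: v=78, gcd(2,78)=2 -> preserves
  Option D: v=45, gcd(2,45)=1 -> changes
  Option E: v=44, gcd(2,44)=2 -> preserves

Answer: A B C E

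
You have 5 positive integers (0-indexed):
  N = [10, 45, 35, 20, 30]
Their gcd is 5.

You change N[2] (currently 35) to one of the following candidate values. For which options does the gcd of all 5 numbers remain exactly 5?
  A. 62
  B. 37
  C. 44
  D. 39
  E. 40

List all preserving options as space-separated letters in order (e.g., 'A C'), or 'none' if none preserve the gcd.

Answer: E

Derivation:
Old gcd = 5; gcd of others (without N[2]) = 5
New gcd for candidate v: gcd(5, v). Preserves old gcd iff gcd(5, v) = 5.
  Option A: v=62, gcd(5,62)=1 -> changes
  Option B: v=37, gcd(5,37)=1 -> changes
  Option C: v=44, gcd(5,44)=1 -> changes
  Option D: v=39, gcd(5,39)=1 -> changes
  Option E: v=40, gcd(5,40)=5 -> preserves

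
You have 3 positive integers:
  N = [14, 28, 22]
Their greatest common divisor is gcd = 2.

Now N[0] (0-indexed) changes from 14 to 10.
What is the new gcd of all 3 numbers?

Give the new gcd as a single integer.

Numbers: [14, 28, 22], gcd = 2
Change: index 0, 14 -> 10
gcd of the OTHER numbers (without index 0): gcd([28, 22]) = 2
New gcd = gcd(g_others, new_val) = gcd(2, 10) = 2

Answer: 2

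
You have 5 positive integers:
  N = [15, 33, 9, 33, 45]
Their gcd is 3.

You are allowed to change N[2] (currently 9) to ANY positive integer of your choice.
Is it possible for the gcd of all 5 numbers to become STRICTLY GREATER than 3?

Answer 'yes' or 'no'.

Current gcd = 3
gcd of all OTHER numbers (without N[2]=9): gcd([15, 33, 33, 45]) = 3
The new gcd after any change is gcd(3, new_value).
This can be at most 3.
Since 3 = old gcd 3, the gcd can only stay the same or decrease.

Answer: no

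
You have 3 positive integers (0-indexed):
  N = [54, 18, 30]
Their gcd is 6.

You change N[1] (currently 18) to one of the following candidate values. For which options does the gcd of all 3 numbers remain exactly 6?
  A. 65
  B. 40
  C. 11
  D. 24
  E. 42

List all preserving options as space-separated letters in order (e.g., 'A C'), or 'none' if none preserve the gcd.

Old gcd = 6; gcd of others (without N[1]) = 6
New gcd for candidate v: gcd(6, v). Preserves old gcd iff gcd(6, v) = 6.
  Option A: v=65, gcd(6,65)=1 -> changes
  Option B: v=40, gcd(6,40)=2 -> changes
  Option C: v=11, gcd(6,11)=1 -> changes
  Option D: v=24, gcd(6,24)=6 -> preserves
  Option E: v=42, gcd(6,42)=6 -> preserves

Answer: D E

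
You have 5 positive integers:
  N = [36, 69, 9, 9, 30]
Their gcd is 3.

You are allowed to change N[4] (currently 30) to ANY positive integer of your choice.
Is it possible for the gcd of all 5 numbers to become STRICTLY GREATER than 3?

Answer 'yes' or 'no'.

Answer: no

Derivation:
Current gcd = 3
gcd of all OTHER numbers (without N[4]=30): gcd([36, 69, 9, 9]) = 3
The new gcd after any change is gcd(3, new_value).
This can be at most 3.
Since 3 = old gcd 3, the gcd can only stay the same or decrease.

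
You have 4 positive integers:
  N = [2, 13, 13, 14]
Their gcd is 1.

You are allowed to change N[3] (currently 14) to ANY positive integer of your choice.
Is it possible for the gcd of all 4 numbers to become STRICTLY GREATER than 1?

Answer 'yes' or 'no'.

Answer: no

Derivation:
Current gcd = 1
gcd of all OTHER numbers (without N[3]=14): gcd([2, 13, 13]) = 1
The new gcd after any change is gcd(1, new_value).
This can be at most 1.
Since 1 = old gcd 1, the gcd can only stay the same or decrease.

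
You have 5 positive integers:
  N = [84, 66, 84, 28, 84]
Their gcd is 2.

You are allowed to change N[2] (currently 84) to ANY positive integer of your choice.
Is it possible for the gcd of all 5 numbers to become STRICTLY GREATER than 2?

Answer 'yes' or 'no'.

Current gcd = 2
gcd of all OTHER numbers (without N[2]=84): gcd([84, 66, 28, 84]) = 2
The new gcd after any change is gcd(2, new_value).
This can be at most 2.
Since 2 = old gcd 2, the gcd can only stay the same or decrease.

Answer: no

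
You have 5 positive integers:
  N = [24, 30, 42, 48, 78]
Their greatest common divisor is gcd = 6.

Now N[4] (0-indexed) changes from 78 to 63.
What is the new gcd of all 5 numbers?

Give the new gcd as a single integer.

Answer: 3

Derivation:
Numbers: [24, 30, 42, 48, 78], gcd = 6
Change: index 4, 78 -> 63
gcd of the OTHER numbers (without index 4): gcd([24, 30, 42, 48]) = 6
New gcd = gcd(g_others, new_val) = gcd(6, 63) = 3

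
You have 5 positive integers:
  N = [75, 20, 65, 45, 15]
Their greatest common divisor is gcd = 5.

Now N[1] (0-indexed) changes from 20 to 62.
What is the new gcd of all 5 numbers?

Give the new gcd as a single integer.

Numbers: [75, 20, 65, 45, 15], gcd = 5
Change: index 1, 20 -> 62
gcd of the OTHER numbers (without index 1): gcd([75, 65, 45, 15]) = 5
New gcd = gcd(g_others, new_val) = gcd(5, 62) = 1

Answer: 1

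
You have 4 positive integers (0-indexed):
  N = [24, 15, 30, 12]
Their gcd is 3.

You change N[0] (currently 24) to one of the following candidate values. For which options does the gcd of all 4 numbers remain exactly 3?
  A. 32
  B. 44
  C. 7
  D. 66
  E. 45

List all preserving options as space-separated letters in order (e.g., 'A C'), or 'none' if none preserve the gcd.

Answer: D E

Derivation:
Old gcd = 3; gcd of others (without N[0]) = 3
New gcd for candidate v: gcd(3, v). Preserves old gcd iff gcd(3, v) = 3.
  Option A: v=32, gcd(3,32)=1 -> changes
  Option B: v=44, gcd(3,44)=1 -> changes
  Option C: v=7, gcd(3,7)=1 -> changes
  Option D: v=66, gcd(3,66)=3 -> preserves
  Option E: v=45, gcd(3,45)=3 -> preserves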